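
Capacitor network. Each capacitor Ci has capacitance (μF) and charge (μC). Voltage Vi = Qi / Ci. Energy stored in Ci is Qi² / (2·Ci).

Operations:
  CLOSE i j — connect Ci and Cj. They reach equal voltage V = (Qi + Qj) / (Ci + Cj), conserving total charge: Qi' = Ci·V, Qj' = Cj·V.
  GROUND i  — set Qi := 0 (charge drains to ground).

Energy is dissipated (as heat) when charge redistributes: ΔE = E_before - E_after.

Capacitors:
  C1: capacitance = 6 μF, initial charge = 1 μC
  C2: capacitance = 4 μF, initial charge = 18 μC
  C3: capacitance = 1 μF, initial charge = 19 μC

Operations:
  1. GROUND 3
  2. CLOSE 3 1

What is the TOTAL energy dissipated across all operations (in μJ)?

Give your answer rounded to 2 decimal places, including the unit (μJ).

Answer: 180.51 μJ

Derivation:
Initial: C1(6μF, Q=1μC, V=0.17V), C2(4μF, Q=18μC, V=4.50V), C3(1μF, Q=19μC, V=19.00V)
Op 1: GROUND 3: Q3=0; energy lost=180.500
Op 2: CLOSE 3-1: Q_total=1.00, C_total=7.00, V=0.14; Q3=0.14, Q1=0.86; dissipated=0.012
Total dissipated: 180.512 μJ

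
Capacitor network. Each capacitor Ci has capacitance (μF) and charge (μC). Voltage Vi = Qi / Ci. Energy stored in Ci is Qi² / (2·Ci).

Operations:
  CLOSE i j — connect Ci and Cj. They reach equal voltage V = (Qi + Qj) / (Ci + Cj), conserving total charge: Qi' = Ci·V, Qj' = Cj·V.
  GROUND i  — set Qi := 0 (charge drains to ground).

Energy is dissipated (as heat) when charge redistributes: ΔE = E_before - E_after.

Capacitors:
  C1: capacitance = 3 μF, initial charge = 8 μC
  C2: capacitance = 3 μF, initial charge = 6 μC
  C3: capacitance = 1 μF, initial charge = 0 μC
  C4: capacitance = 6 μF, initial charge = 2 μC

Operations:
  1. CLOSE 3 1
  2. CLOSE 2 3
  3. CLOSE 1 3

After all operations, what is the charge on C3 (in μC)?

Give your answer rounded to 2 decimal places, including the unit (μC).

Answer: 2.00 μC

Derivation:
Initial: C1(3μF, Q=8μC, V=2.67V), C2(3μF, Q=6μC, V=2.00V), C3(1μF, Q=0μC, V=0.00V), C4(6μF, Q=2μC, V=0.33V)
Op 1: CLOSE 3-1: Q_total=8.00, C_total=4.00, V=2.00; Q3=2.00, Q1=6.00; dissipated=2.667
Op 2: CLOSE 2-3: Q_total=8.00, C_total=4.00, V=2.00; Q2=6.00, Q3=2.00; dissipated=0.000
Op 3: CLOSE 1-3: Q_total=8.00, C_total=4.00, V=2.00; Q1=6.00, Q3=2.00; dissipated=0.000
Final charges: Q1=6.00, Q2=6.00, Q3=2.00, Q4=2.00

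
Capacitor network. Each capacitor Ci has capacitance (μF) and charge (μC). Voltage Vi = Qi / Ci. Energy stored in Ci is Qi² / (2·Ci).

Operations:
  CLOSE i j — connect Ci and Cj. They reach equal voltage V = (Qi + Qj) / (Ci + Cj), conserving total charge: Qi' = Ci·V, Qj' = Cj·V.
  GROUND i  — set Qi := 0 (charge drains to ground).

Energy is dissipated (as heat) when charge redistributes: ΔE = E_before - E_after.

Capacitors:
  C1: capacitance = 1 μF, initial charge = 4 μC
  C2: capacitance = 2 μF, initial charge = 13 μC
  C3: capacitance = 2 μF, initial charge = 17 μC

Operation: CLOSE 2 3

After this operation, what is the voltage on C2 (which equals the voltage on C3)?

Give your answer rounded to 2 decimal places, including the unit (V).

Answer: 7.50 V

Derivation:
Initial: C1(1μF, Q=4μC, V=4.00V), C2(2μF, Q=13μC, V=6.50V), C3(2μF, Q=17μC, V=8.50V)
Op 1: CLOSE 2-3: Q_total=30.00, C_total=4.00, V=7.50; Q2=15.00, Q3=15.00; dissipated=2.000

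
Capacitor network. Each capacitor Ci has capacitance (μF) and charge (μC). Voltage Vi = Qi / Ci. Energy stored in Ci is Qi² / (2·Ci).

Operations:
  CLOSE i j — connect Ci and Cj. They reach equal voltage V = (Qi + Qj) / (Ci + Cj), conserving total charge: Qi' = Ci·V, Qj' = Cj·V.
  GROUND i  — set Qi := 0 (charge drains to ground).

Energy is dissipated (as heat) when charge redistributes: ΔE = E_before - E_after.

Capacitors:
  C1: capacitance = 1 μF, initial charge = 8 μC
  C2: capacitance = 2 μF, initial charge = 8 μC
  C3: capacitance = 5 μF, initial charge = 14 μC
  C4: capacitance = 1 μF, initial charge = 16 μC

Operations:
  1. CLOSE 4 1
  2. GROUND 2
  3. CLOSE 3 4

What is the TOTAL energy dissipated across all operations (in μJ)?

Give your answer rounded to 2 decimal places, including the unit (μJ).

Initial: C1(1μF, Q=8μC, V=8.00V), C2(2μF, Q=8μC, V=4.00V), C3(5μF, Q=14μC, V=2.80V), C4(1μF, Q=16μC, V=16.00V)
Op 1: CLOSE 4-1: Q_total=24.00, C_total=2.00, V=12.00; Q4=12.00, Q1=12.00; dissipated=16.000
Op 2: GROUND 2: Q2=0; energy lost=16.000
Op 3: CLOSE 3-4: Q_total=26.00, C_total=6.00, V=4.33; Q3=21.67, Q4=4.33; dissipated=35.267
Total dissipated: 67.267 μJ

Answer: 67.27 μJ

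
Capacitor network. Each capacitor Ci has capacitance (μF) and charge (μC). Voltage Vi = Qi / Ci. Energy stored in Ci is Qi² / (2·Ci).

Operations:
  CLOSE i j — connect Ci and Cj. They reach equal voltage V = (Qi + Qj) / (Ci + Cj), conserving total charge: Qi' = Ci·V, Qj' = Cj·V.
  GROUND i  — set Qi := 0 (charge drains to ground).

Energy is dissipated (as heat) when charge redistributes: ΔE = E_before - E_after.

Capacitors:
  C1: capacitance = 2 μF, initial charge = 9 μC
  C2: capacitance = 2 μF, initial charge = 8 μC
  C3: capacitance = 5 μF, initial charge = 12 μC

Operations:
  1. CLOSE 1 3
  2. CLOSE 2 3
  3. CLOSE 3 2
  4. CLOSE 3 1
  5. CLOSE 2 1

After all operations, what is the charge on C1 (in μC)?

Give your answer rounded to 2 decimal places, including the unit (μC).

Initial: C1(2μF, Q=9μC, V=4.50V), C2(2μF, Q=8μC, V=4.00V), C3(5μF, Q=12μC, V=2.40V)
Op 1: CLOSE 1-3: Q_total=21.00, C_total=7.00, V=3.00; Q1=6.00, Q3=15.00; dissipated=3.150
Op 2: CLOSE 2-3: Q_total=23.00, C_total=7.00, V=3.29; Q2=6.57, Q3=16.43; dissipated=0.714
Op 3: CLOSE 3-2: Q_total=23.00, C_total=7.00, V=3.29; Q3=16.43, Q2=6.57; dissipated=0.000
Op 4: CLOSE 3-1: Q_total=22.43, C_total=7.00, V=3.20; Q3=16.02, Q1=6.41; dissipated=0.058
Op 5: CLOSE 2-1: Q_total=12.98, C_total=4.00, V=3.24; Q2=6.49, Q1=6.49; dissipated=0.003
Final charges: Q1=6.49, Q2=6.49, Q3=16.02

Answer: 6.49 μC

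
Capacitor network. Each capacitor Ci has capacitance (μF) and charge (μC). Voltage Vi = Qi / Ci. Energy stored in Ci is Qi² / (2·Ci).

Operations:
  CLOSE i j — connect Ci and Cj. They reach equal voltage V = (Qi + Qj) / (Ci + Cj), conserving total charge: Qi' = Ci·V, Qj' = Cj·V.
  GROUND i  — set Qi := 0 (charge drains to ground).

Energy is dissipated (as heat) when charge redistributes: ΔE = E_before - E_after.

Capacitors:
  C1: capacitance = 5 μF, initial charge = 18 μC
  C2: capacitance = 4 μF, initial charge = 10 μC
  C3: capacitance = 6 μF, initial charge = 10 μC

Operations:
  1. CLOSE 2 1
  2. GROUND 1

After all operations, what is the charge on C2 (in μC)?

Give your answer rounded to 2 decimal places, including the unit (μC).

Initial: C1(5μF, Q=18μC, V=3.60V), C2(4μF, Q=10μC, V=2.50V), C3(6μF, Q=10μC, V=1.67V)
Op 1: CLOSE 2-1: Q_total=28.00, C_total=9.00, V=3.11; Q2=12.44, Q1=15.56; dissipated=1.344
Op 2: GROUND 1: Q1=0; energy lost=24.198
Final charges: Q1=0.00, Q2=12.44, Q3=10.00

Answer: 12.44 μC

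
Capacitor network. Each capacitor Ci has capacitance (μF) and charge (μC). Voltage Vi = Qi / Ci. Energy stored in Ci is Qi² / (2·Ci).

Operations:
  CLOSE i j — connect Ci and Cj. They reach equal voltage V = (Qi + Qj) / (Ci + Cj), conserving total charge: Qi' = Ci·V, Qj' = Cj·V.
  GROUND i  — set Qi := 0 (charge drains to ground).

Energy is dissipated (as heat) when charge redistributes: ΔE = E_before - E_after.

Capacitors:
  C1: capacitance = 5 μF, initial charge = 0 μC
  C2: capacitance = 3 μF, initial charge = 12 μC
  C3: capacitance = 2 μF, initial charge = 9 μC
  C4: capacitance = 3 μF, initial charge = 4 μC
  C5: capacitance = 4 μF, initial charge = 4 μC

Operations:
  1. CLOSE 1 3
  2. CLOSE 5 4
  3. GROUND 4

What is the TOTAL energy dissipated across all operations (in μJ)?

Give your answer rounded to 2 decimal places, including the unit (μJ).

Answer: 16.52 μJ

Derivation:
Initial: C1(5μF, Q=0μC, V=0.00V), C2(3μF, Q=12μC, V=4.00V), C3(2μF, Q=9μC, V=4.50V), C4(3μF, Q=4μC, V=1.33V), C5(4μF, Q=4μC, V=1.00V)
Op 1: CLOSE 1-3: Q_total=9.00, C_total=7.00, V=1.29; Q1=6.43, Q3=2.57; dissipated=14.464
Op 2: CLOSE 5-4: Q_total=8.00, C_total=7.00, V=1.14; Q5=4.57, Q4=3.43; dissipated=0.095
Op 3: GROUND 4: Q4=0; energy lost=1.959
Total dissipated: 16.519 μJ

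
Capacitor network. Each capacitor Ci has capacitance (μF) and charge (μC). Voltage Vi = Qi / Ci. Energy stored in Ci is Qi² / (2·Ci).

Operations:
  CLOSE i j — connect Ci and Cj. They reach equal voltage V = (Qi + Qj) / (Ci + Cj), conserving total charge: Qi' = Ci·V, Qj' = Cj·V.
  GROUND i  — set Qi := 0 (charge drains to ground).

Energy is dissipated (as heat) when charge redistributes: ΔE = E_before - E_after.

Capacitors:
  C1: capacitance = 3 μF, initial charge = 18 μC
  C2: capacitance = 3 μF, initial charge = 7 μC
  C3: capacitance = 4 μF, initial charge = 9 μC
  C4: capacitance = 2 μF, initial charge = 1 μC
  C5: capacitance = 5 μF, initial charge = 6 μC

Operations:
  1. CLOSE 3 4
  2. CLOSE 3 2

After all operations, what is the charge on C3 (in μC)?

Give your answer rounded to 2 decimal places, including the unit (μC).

Initial: C1(3μF, Q=18μC, V=6.00V), C2(3μF, Q=7μC, V=2.33V), C3(4μF, Q=9μC, V=2.25V), C4(2μF, Q=1μC, V=0.50V), C5(5μF, Q=6μC, V=1.20V)
Op 1: CLOSE 3-4: Q_total=10.00, C_total=6.00, V=1.67; Q3=6.67, Q4=3.33; dissipated=2.042
Op 2: CLOSE 3-2: Q_total=13.67, C_total=7.00, V=1.95; Q3=7.81, Q2=5.86; dissipated=0.381
Final charges: Q1=18.00, Q2=5.86, Q3=7.81, Q4=3.33, Q5=6.00

Answer: 7.81 μC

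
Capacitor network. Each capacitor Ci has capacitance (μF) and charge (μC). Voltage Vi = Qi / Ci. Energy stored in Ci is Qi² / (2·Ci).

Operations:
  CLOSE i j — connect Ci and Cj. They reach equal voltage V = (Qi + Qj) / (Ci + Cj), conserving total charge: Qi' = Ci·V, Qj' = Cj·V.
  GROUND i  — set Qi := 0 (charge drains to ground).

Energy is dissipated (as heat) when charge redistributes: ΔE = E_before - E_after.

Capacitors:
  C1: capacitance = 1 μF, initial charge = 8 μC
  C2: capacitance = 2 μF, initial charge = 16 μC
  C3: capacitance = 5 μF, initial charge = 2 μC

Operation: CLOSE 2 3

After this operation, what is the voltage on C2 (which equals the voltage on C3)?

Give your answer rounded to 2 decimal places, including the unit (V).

Initial: C1(1μF, Q=8μC, V=8.00V), C2(2μF, Q=16μC, V=8.00V), C3(5μF, Q=2μC, V=0.40V)
Op 1: CLOSE 2-3: Q_total=18.00, C_total=7.00, V=2.57; Q2=5.14, Q3=12.86; dissipated=41.257

Answer: 2.57 V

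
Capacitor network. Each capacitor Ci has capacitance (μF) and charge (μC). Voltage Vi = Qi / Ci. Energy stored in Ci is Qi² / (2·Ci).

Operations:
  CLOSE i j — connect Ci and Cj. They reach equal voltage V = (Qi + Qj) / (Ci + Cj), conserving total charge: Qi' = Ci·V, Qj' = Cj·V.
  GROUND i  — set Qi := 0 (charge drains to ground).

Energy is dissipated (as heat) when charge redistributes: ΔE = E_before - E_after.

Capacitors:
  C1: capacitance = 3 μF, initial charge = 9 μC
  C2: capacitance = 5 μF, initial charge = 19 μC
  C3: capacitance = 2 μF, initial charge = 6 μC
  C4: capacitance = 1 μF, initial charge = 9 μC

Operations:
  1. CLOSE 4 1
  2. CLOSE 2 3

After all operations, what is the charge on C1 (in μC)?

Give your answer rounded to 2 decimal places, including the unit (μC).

Answer: 13.50 μC

Derivation:
Initial: C1(3μF, Q=9μC, V=3.00V), C2(5μF, Q=19μC, V=3.80V), C3(2μF, Q=6μC, V=3.00V), C4(1μF, Q=9μC, V=9.00V)
Op 1: CLOSE 4-1: Q_total=18.00, C_total=4.00, V=4.50; Q4=4.50, Q1=13.50; dissipated=13.500
Op 2: CLOSE 2-3: Q_total=25.00, C_total=7.00, V=3.57; Q2=17.86, Q3=7.14; dissipated=0.457
Final charges: Q1=13.50, Q2=17.86, Q3=7.14, Q4=4.50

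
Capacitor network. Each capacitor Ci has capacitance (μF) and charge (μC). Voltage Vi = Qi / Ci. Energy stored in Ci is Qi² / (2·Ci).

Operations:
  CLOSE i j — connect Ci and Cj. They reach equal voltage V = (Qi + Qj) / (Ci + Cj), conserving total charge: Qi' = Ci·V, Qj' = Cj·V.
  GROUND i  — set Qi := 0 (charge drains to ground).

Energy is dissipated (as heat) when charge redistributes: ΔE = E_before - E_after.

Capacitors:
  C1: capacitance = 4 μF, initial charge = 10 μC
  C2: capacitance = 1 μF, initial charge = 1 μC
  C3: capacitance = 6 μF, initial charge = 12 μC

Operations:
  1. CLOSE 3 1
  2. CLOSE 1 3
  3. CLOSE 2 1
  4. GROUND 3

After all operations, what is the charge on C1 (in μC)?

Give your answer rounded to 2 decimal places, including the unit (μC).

Answer: 7.84 μC

Derivation:
Initial: C1(4μF, Q=10μC, V=2.50V), C2(1μF, Q=1μC, V=1.00V), C3(6μF, Q=12μC, V=2.00V)
Op 1: CLOSE 3-1: Q_total=22.00, C_total=10.00, V=2.20; Q3=13.20, Q1=8.80; dissipated=0.300
Op 2: CLOSE 1-3: Q_total=22.00, C_total=10.00, V=2.20; Q1=8.80, Q3=13.20; dissipated=0.000
Op 3: CLOSE 2-1: Q_total=9.80, C_total=5.00, V=1.96; Q2=1.96, Q1=7.84; dissipated=0.576
Op 4: GROUND 3: Q3=0; energy lost=14.520
Final charges: Q1=7.84, Q2=1.96, Q3=0.00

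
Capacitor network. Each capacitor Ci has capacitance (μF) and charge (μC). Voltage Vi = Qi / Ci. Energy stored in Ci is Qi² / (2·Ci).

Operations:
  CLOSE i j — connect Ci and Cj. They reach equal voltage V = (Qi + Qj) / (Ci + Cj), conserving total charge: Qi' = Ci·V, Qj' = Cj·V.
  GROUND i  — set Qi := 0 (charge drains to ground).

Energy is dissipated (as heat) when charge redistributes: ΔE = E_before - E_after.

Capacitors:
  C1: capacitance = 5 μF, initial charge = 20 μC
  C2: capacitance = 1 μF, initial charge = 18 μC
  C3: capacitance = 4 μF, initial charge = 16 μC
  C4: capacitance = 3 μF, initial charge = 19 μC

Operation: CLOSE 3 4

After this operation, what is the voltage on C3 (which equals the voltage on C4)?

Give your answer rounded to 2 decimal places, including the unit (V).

Answer: 5.00 V

Derivation:
Initial: C1(5μF, Q=20μC, V=4.00V), C2(1μF, Q=18μC, V=18.00V), C3(4μF, Q=16μC, V=4.00V), C4(3μF, Q=19μC, V=6.33V)
Op 1: CLOSE 3-4: Q_total=35.00, C_total=7.00, V=5.00; Q3=20.00, Q4=15.00; dissipated=4.667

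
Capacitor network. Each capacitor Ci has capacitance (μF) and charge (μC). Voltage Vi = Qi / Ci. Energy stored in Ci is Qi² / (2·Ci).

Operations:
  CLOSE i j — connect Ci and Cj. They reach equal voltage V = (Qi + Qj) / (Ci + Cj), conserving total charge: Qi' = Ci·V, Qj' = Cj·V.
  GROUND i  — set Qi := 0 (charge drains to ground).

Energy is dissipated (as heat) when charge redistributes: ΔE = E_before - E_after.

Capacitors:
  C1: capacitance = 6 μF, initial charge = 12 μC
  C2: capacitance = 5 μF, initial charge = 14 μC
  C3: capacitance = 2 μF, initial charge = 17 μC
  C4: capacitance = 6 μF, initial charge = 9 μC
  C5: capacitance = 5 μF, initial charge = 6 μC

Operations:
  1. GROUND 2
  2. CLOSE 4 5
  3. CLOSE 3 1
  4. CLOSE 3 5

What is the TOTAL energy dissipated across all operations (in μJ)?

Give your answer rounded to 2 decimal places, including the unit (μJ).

Initial: C1(6μF, Q=12μC, V=2.00V), C2(5μF, Q=14μC, V=2.80V), C3(2μF, Q=17μC, V=8.50V), C4(6μF, Q=9μC, V=1.50V), C5(5μF, Q=6μC, V=1.20V)
Op 1: GROUND 2: Q2=0; energy lost=19.600
Op 2: CLOSE 4-5: Q_total=15.00, C_total=11.00, V=1.36; Q4=8.18, Q5=6.82; dissipated=0.123
Op 3: CLOSE 3-1: Q_total=29.00, C_total=8.00, V=3.62; Q3=7.25, Q1=21.75; dissipated=31.688
Op 4: CLOSE 3-5: Q_total=14.07, C_total=7.00, V=2.01; Q3=4.02, Q5=10.05; dissipated=3.653
Total dissipated: 55.063 μJ

Answer: 55.06 μJ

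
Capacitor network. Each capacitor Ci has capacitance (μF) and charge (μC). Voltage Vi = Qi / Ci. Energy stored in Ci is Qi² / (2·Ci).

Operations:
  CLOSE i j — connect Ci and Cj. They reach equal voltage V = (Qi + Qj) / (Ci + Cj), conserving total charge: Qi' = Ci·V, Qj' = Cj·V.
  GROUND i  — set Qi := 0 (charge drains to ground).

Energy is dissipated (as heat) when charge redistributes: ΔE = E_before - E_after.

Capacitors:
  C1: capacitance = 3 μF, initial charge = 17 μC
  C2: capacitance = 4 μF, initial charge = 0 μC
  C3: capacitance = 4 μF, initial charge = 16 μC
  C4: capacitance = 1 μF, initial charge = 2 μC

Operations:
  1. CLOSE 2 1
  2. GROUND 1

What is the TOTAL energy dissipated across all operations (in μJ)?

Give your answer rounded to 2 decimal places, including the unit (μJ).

Answer: 36.37 μJ

Derivation:
Initial: C1(3μF, Q=17μC, V=5.67V), C2(4μF, Q=0μC, V=0.00V), C3(4μF, Q=16μC, V=4.00V), C4(1μF, Q=2μC, V=2.00V)
Op 1: CLOSE 2-1: Q_total=17.00, C_total=7.00, V=2.43; Q2=9.71, Q1=7.29; dissipated=27.524
Op 2: GROUND 1: Q1=0; energy lost=8.847
Total dissipated: 36.371 μJ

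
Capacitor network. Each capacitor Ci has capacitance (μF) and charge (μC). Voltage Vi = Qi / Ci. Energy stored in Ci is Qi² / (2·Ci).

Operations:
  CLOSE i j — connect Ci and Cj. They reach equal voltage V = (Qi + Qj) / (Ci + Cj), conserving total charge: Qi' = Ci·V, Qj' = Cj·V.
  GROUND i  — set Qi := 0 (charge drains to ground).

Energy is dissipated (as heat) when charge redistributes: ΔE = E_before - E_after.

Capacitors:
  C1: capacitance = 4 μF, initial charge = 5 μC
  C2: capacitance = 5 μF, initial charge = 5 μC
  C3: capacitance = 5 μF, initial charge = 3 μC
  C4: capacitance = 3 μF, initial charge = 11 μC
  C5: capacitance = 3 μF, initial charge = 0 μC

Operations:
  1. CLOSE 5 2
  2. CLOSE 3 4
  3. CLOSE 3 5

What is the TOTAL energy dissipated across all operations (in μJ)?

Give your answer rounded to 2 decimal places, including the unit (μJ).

Initial: C1(4μF, Q=5μC, V=1.25V), C2(5μF, Q=5μC, V=1.00V), C3(5μF, Q=3μC, V=0.60V), C4(3μF, Q=11μC, V=3.67V), C5(3μF, Q=0μC, V=0.00V)
Op 1: CLOSE 5-2: Q_total=5.00, C_total=8.00, V=0.62; Q5=1.88, Q2=3.12; dissipated=0.938
Op 2: CLOSE 3-4: Q_total=14.00, C_total=8.00, V=1.75; Q3=8.75, Q4=5.25; dissipated=8.817
Op 3: CLOSE 3-5: Q_total=10.62, C_total=8.00, V=1.33; Q3=6.64, Q5=3.98; dissipated=1.187
Total dissipated: 10.941 μJ

Answer: 10.94 μJ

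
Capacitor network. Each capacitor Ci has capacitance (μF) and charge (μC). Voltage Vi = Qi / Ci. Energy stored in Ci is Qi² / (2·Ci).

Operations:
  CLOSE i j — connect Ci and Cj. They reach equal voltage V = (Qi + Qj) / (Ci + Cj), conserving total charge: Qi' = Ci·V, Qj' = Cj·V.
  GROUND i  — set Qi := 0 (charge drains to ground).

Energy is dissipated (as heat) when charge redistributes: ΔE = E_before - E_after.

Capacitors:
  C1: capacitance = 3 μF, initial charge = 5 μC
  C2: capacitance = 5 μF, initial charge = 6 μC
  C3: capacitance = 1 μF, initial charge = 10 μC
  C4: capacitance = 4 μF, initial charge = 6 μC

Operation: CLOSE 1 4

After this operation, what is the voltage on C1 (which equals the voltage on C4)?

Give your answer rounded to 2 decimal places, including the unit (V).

Initial: C1(3μF, Q=5μC, V=1.67V), C2(5μF, Q=6μC, V=1.20V), C3(1μF, Q=10μC, V=10.00V), C4(4μF, Q=6μC, V=1.50V)
Op 1: CLOSE 1-4: Q_total=11.00, C_total=7.00, V=1.57; Q1=4.71, Q4=6.29; dissipated=0.024

Answer: 1.57 V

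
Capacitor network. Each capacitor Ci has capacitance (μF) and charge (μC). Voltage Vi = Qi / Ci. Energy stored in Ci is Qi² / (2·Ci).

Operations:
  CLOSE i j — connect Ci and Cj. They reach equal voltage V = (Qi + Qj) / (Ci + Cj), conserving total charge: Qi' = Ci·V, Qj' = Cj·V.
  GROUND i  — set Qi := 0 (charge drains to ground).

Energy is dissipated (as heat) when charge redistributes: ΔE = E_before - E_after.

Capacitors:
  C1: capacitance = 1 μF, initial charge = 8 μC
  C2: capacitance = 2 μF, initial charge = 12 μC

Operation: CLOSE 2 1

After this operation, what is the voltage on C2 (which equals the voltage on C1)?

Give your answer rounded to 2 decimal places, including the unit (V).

Answer: 6.67 V

Derivation:
Initial: C1(1μF, Q=8μC, V=8.00V), C2(2μF, Q=12μC, V=6.00V)
Op 1: CLOSE 2-1: Q_total=20.00, C_total=3.00, V=6.67; Q2=13.33, Q1=6.67; dissipated=1.333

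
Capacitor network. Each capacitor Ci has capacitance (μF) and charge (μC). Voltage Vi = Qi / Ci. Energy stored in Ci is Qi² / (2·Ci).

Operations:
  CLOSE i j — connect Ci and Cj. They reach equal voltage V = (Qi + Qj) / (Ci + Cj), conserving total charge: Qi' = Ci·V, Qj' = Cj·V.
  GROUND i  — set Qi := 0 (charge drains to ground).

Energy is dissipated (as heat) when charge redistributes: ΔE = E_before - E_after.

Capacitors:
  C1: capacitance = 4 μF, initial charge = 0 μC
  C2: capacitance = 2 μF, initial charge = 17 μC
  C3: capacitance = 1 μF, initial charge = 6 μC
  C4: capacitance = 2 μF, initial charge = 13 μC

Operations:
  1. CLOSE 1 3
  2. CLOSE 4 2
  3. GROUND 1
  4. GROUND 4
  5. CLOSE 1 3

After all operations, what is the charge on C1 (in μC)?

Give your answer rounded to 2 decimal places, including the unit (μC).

Initial: C1(4μF, Q=0μC, V=0.00V), C2(2μF, Q=17μC, V=8.50V), C3(1μF, Q=6μC, V=6.00V), C4(2μF, Q=13μC, V=6.50V)
Op 1: CLOSE 1-3: Q_total=6.00, C_total=5.00, V=1.20; Q1=4.80, Q3=1.20; dissipated=14.400
Op 2: CLOSE 4-2: Q_total=30.00, C_total=4.00, V=7.50; Q4=15.00, Q2=15.00; dissipated=2.000
Op 3: GROUND 1: Q1=0; energy lost=2.880
Op 4: GROUND 4: Q4=0; energy lost=56.250
Op 5: CLOSE 1-3: Q_total=1.20, C_total=5.00, V=0.24; Q1=0.96, Q3=0.24; dissipated=0.576
Final charges: Q1=0.96, Q2=15.00, Q3=0.24, Q4=0.00

Answer: 0.96 μC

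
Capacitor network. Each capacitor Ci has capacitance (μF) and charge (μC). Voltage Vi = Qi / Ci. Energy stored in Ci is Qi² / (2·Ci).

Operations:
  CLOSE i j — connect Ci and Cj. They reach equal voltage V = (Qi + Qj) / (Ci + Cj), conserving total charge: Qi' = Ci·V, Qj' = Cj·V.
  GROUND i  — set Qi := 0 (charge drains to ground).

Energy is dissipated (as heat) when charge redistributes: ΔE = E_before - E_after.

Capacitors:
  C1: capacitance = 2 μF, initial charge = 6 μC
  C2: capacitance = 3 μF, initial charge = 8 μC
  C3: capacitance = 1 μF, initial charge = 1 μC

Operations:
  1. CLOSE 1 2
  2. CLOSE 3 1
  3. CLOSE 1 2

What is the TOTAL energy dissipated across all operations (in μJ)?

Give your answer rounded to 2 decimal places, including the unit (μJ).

Initial: C1(2μF, Q=6μC, V=3.00V), C2(3μF, Q=8μC, V=2.67V), C3(1μF, Q=1μC, V=1.00V)
Op 1: CLOSE 1-2: Q_total=14.00, C_total=5.00, V=2.80; Q1=5.60, Q2=8.40; dissipated=0.067
Op 2: CLOSE 3-1: Q_total=6.60, C_total=3.00, V=2.20; Q3=2.20, Q1=4.40; dissipated=1.080
Op 3: CLOSE 1-2: Q_total=12.80, C_total=5.00, V=2.56; Q1=5.12, Q2=7.68; dissipated=0.216
Total dissipated: 1.363 μJ

Answer: 1.36 μJ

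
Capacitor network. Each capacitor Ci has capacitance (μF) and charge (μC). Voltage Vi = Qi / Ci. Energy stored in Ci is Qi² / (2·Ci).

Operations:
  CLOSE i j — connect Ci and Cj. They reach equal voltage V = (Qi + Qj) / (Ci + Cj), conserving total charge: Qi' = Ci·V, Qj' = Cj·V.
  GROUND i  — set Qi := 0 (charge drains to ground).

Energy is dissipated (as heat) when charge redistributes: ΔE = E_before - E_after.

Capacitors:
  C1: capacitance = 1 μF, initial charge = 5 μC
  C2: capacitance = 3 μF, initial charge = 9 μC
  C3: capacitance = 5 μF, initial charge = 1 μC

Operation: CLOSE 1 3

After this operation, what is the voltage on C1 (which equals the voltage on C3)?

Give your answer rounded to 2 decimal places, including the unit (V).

Answer: 1.00 V

Derivation:
Initial: C1(1μF, Q=5μC, V=5.00V), C2(3μF, Q=9μC, V=3.00V), C3(5μF, Q=1μC, V=0.20V)
Op 1: CLOSE 1-3: Q_total=6.00, C_total=6.00, V=1.00; Q1=1.00, Q3=5.00; dissipated=9.600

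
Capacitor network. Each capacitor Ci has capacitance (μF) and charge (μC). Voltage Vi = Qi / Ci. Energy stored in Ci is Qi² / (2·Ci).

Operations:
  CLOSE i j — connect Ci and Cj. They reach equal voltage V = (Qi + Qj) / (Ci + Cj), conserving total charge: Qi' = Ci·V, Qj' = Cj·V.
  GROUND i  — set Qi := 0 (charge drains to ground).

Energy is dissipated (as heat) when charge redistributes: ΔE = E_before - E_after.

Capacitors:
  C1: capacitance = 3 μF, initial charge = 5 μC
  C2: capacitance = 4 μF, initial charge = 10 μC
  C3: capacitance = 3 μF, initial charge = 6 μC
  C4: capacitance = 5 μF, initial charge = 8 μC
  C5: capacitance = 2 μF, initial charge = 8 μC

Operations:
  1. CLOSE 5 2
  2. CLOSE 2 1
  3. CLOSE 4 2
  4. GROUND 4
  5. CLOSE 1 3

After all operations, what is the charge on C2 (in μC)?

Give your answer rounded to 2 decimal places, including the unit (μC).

Answer: 7.87 μC

Derivation:
Initial: C1(3μF, Q=5μC, V=1.67V), C2(4μF, Q=10μC, V=2.50V), C3(3μF, Q=6μC, V=2.00V), C4(5μF, Q=8μC, V=1.60V), C5(2μF, Q=8μC, V=4.00V)
Op 1: CLOSE 5-2: Q_total=18.00, C_total=6.00, V=3.00; Q5=6.00, Q2=12.00; dissipated=1.500
Op 2: CLOSE 2-1: Q_total=17.00, C_total=7.00, V=2.43; Q2=9.71, Q1=7.29; dissipated=1.524
Op 3: CLOSE 4-2: Q_total=17.71, C_total=9.00, V=1.97; Q4=9.84, Q2=7.87; dissipated=0.763
Op 4: GROUND 4: Q4=0; energy lost=9.685
Op 5: CLOSE 1-3: Q_total=13.29, C_total=6.00, V=2.21; Q1=6.64, Q3=6.64; dissipated=0.138
Final charges: Q1=6.64, Q2=7.87, Q3=6.64, Q4=0.00, Q5=6.00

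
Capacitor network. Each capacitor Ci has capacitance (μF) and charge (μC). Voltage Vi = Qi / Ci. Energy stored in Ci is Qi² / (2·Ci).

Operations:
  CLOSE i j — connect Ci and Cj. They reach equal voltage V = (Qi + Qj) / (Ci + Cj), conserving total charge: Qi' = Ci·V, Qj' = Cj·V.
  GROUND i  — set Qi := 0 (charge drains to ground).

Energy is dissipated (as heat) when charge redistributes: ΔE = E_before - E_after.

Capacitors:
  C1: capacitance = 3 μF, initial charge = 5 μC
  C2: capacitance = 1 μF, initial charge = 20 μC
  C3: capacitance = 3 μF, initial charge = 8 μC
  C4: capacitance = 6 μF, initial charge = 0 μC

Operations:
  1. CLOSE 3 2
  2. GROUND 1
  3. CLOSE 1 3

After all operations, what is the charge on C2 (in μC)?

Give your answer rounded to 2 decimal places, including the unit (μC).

Initial: C1(3μF, Q=5μC, V=1.67V), C2(1μF, Q=20μC, V=20.00V), C3(3μF, Q=8μC, V=2.67V), C4(6μF, Q=0μC, V=0.00V)
Op 1: CLOSE 3-2: Q_total=28.00, C_total=4.00, V=7.00; Q3=21.00, Q2=7.00; dissipated=112.667
Op 2: GROUND 1: Q1=0; energy lost=4.167
Op 3: CLOSE 1-3: Q_total=21.00, C_total=6.00, V=3.50; Q1=10.50, Q3=10.50; dissipated=36.750
Final charges: Q1=10.50, Q2=7.00, Q3=10.50, Q4=0.00

Answer: 7.00 μC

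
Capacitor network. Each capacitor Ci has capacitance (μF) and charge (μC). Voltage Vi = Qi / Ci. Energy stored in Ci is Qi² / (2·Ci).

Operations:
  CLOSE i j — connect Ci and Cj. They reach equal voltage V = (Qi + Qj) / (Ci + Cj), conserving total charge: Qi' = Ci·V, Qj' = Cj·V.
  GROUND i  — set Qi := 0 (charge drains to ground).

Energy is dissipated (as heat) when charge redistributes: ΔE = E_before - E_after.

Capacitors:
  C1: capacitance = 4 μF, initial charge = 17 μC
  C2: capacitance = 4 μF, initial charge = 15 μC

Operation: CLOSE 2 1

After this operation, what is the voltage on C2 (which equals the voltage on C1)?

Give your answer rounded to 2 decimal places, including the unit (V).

Initial: C1(4μF, Q=17μC, V=4.25V), C2(4μF, Q=15μC, V=3.75V)
Op 1: CLOSE 2-1: Q_total=32.00, C_total=8.00, V=4.00; Q2=16.00, Q1=16.00; dissipated=0.250

Answer: 4.00 V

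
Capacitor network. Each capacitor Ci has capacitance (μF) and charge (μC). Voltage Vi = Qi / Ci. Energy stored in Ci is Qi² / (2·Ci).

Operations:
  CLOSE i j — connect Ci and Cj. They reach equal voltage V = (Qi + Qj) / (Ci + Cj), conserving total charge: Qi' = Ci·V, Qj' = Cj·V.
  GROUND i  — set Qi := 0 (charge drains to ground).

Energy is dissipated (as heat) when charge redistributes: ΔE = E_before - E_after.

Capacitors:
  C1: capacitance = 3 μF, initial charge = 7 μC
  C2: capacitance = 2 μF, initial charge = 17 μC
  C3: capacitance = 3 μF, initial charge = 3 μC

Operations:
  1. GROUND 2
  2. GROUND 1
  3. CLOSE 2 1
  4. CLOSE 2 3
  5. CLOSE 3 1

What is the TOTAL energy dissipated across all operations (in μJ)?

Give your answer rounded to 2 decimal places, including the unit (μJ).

Answer: 81.29 μJ

Derivation:
Initial: C1(3μF, Q=7μC, V=2.33V), C2(2μF, Q=17μC, V=8.50V), C3(3μF, Q=3μC, V=1.00V)
Op 1: GROUND 2: Q2=0; energy lost=72.250
Op 2: GROUND 1: Q1=0; energy lost=8.167
Op 3: CLOSE 2-1: Q_total=0.00, C_total=5.00, V=0.00; Q2=0.00, Q1=0.00; dissipated=0.000
Op 4: CLOSE 2-3: Q_total=3.00, C_total=5.00, V=0.60; Q2=1.20, Q3=1.80; dissipated=0.600
Op 5: CLOSE 3-1: Q_total=1.80, C_total=6.00, V=0.30; Q3=0.90, Q1=0.90; dissipated=0.270
Total dissipated: 81.287 μJ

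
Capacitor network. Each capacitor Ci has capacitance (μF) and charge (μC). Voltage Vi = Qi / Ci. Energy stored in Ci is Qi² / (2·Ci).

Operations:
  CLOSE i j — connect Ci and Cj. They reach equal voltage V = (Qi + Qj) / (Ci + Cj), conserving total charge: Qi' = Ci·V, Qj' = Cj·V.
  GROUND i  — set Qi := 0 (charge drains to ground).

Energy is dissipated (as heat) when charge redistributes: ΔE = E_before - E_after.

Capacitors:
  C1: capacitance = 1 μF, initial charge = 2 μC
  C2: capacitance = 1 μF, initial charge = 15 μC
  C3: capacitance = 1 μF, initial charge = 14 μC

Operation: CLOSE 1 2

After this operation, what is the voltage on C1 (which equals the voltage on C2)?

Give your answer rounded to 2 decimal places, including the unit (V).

Answer: 8.50 V

Derivation:
Initial: C1(1μF, Q=2μC, V=2.00V), C2(1μF, Q=15μC, V=15.00V), C3(1μF, Q=14μC, V=14.00V)
Op 1: CLOSE 1-2: Q_total=17.00, C_total=2.00, V=8.50; Q1=8.50, Q2=8.50; dissipated=42.250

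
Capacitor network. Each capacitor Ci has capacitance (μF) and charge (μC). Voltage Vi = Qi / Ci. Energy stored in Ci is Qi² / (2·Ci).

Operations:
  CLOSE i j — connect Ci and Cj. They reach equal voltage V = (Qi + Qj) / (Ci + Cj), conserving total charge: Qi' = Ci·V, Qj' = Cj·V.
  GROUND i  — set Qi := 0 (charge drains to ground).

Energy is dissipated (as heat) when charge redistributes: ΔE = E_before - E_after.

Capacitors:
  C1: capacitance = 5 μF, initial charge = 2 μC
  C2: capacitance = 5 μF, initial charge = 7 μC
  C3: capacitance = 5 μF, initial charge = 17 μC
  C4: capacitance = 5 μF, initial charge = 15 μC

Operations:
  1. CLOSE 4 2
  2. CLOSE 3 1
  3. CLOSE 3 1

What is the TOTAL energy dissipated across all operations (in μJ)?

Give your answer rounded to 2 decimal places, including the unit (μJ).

Initial: C1(5μF, Q=2μC, V=0.40V), C2(5μF, Q=7μC, V=1.40V), C3(5μF, Q=17μC, V=3.40V), C4(5μF, Q=15μC, V=3.00V)
Op 1: CLOSE 4-2: Q_total=22.00, C_total=10.00, V=2.20; Q4=11.00, Q2=11.00; dissipated=3.200
Op 2: CLOSE 3-1: Q_total=19.00, C_total=10.00, V=1.90; Q3=9.50, Q1=9.50; dissipated=11.250
Op 3: CLOSE 3-1: Q_total=19.00, C_total=10.00, V=1.90; Q3=9.50, Q1=9.50; dissipated=0.000
Total dissipated: 14.450 μJ

Answer: 14.45 μJ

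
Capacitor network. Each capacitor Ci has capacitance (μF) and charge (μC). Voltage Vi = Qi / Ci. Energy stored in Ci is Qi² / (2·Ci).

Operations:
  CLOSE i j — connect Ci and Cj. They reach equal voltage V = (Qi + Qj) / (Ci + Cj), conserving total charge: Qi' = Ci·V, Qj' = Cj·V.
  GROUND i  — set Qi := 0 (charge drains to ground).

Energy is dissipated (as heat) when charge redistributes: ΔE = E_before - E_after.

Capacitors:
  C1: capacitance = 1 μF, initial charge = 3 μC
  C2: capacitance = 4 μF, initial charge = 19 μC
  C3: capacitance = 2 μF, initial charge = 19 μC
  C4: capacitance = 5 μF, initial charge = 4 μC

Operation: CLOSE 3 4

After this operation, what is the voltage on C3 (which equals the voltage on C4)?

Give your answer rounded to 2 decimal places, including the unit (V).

Answer: 3.29 V

Derivation:
Initial: C1(1μF, Q=3μC, V=3.00V), C2(4μF, Q=19μC, V=4.75V), C3(2μF, Q=19μC, V=9.50V), C4(5μF, Q=4μC, V=0.80V)
Op 1: CLOSE 3-4: Q_total=23.00, C_total=7.00, V=3.29; Q3=6.57, Q4=16.43; dissipated=54.064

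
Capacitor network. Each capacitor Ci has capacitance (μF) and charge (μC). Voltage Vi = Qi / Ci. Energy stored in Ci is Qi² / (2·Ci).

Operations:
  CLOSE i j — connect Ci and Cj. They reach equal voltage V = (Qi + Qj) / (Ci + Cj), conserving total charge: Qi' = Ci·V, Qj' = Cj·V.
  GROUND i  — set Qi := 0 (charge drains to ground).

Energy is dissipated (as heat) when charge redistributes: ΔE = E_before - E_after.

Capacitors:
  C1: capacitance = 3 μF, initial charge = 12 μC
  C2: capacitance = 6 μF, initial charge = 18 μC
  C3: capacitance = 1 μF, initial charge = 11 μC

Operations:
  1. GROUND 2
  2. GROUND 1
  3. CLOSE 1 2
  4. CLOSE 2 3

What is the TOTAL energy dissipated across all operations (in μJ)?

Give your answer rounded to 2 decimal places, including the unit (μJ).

Answer: 102.86 μJ

Derivation:
Initial: C1(3μF, Q=12μC, V=4.00V), C2(6μF, Q=18μC, V=3.00V), C3(1μF, Q=11μC, V=11.00V)
Op 1: GROUND 2: Q2=0; energy lost=27.000
Op 2: GROUND 1: Q1=0; energy lost=24.000
Op 3: CLOSE 1-2: Q_total=0.00, C_total=9.00, V=0.00; Q1=0.00, Q2=0.00; dissipated=0.000
Op 4: CLOSE 2-3: Q_total=11.00, C_total=7.00, V=1.57; Q2=9.43, Q3=1.57; dissipated=51.857
Total dissipated: 102.857 μJ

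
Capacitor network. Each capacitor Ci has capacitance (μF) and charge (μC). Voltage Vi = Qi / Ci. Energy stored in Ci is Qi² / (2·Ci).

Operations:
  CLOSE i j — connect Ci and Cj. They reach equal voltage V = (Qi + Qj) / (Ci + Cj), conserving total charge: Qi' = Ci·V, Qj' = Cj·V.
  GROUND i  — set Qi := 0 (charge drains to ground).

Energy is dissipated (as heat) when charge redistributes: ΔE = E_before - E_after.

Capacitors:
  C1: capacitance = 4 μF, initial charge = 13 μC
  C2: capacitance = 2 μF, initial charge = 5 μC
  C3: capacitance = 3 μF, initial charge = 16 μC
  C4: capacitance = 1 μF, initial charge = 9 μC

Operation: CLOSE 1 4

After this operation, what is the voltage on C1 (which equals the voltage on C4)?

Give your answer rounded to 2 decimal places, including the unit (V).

Initial: C1(4μF, Q=13μC, V=3.25V), C2(2μF, Q=5μC, V=2.50V), C3(3μF, Q=16μC, V=5.33V), C4(1μF, Q=9μC, V=9.00V)
Op 1: CLOSE 1-4: Q_total=22.00, C_total=5.00, V=4.40; Q1=17.60, Q4=4.40; dissipated=13.225

Answer: 4.40 V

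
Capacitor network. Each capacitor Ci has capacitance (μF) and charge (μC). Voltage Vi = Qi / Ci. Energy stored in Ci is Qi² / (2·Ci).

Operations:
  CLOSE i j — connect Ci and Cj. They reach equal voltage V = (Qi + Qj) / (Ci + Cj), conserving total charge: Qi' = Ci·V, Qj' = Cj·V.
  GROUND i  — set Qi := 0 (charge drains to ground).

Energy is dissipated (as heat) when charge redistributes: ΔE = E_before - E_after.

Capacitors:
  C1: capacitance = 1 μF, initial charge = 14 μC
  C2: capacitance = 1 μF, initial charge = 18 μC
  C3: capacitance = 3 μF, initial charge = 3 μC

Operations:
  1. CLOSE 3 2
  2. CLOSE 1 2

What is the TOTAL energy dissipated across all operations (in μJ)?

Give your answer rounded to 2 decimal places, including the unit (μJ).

Answer: 127.52 μJ

Derivation:
Initial: C1(1μF, Q=14μC, V=14.00V), C2(1μF, Q=18μC, V=18.00V), C3(3μF, Q=3μC, V=1.00V)
Op 1: CLOSE 3-2: Q_total=21.00, C_total=4.00, V=5.25; Q3=15.75, Q2=5.25; dissipated=108.375
Op 2: CLOSE 1-2: Q_total=19.25, C_total=2.00, V=9.62; Q1=9.62, Q2=9.62; dissipated=19.141
Total dissipated: 127.516 μJ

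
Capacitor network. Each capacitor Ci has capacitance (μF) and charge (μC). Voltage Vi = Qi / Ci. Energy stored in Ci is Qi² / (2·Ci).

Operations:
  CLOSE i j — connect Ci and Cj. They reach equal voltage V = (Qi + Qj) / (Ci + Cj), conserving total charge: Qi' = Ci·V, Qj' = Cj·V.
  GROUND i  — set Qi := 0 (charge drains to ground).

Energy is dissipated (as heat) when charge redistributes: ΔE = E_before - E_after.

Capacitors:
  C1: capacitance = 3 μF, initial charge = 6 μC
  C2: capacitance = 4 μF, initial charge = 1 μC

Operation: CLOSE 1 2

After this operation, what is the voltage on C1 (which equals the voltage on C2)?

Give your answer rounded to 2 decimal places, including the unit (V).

Initial: C1(3μF, Q=6μC, V=2.00V), C2(4μF, Q=1μC, V=0.25V)
Op 1: CLOSE 1-2: Q_total=7.00, C_total=7.00, V=1.00; Q1=3.00, Q2=4.00; dissipated=2.625

Answer: 1.00 V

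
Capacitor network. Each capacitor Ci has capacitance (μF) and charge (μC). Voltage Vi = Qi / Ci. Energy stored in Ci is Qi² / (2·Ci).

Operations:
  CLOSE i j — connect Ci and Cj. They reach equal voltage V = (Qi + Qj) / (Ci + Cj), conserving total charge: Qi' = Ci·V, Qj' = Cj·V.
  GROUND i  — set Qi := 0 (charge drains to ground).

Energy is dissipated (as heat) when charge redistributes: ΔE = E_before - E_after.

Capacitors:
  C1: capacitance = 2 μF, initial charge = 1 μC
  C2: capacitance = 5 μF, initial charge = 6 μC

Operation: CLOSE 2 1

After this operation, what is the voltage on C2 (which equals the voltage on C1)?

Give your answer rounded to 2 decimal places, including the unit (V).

Initial: C1(2μF, Q=1μC, V=0.50V), C2(5μF, Q=6μC, V=1.20V)
Op 1: CLOSE 2-1: Q_total=7.00, C_total=7.00, V=1.00; Q2=5.00, Q1=2.00; dissipated=0.350

Answer: 1.00 V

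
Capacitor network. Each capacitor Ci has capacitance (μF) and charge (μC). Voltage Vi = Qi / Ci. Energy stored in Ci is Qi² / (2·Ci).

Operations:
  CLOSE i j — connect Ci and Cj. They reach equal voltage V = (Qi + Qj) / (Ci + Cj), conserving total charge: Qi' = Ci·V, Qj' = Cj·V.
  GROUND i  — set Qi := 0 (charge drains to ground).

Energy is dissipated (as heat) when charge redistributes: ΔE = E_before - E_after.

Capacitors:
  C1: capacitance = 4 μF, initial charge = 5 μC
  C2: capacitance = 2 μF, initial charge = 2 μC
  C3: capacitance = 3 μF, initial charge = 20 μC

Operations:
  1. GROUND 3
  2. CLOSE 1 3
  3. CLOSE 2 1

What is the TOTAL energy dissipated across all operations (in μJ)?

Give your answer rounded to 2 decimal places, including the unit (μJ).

Answer: 68.06 μJ

Derivation:
Initial: C1(4μF, Q=5μC, V=1.25V), C2(2μF, Q=2μC, V=1.00V), C3(3μF, Q=20μC, V=6.67V)
Op 1: GROUND 3: Q3=0; energy lost=66.667
Op 2: CLOSE 1-3: Q_total=5.00, C_total=7.00, V=0.71; Q1=2.86, Q3=2.14; dissipated=1.339
Op 3: CLOSE 2-1: Q_total=4.86, C_total=6.00, V=0.81; Q2=1.62, Q1=3.24; dissipated=0.054
Total dissipated: 68.060 μJ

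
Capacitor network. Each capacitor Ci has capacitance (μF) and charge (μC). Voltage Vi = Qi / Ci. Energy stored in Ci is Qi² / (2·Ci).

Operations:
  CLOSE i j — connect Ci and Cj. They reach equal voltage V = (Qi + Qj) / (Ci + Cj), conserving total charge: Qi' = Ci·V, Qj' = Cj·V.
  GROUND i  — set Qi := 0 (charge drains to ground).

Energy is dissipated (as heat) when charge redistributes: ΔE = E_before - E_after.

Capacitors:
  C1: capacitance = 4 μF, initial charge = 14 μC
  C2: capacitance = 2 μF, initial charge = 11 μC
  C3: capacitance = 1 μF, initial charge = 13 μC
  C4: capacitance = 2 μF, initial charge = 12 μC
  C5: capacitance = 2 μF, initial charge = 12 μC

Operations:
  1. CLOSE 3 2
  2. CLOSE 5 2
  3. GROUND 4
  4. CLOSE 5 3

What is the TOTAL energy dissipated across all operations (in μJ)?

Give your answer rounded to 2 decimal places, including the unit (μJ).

Initial: C1(4μF, Q=14μC, V=3.50V), C2(2μF, Q=11μC, V=5.50V), C3(1μF, Q=13μC, V=13.00V), C4(2μF, Q=12μC, V=6.00V), C5(2μF, Q=12μC, V=6.00V)
Op 1: CLOSE 3-2: Q_total=24.00, C_total=3.00, V=8.00; Q3=8.00, Q2=16.00; dissipated=18.750
Op 2: CLOSE 5-2: Q_total=28.00, C_total=4.00, V=7.00; Q5=14.00, Q2=14.00; dissipated=2.000
Op 3: GROUND 4: Q4=0; energy lost=36.000
Op 4: CLOSE 5-3: Q_total=22.00, C_total=3.00, V=7.33; Q5=14.67, Q3=7.33; dissipated=0.333
Total dissipated: 57.083 μJ

Answer: 57.08 μJ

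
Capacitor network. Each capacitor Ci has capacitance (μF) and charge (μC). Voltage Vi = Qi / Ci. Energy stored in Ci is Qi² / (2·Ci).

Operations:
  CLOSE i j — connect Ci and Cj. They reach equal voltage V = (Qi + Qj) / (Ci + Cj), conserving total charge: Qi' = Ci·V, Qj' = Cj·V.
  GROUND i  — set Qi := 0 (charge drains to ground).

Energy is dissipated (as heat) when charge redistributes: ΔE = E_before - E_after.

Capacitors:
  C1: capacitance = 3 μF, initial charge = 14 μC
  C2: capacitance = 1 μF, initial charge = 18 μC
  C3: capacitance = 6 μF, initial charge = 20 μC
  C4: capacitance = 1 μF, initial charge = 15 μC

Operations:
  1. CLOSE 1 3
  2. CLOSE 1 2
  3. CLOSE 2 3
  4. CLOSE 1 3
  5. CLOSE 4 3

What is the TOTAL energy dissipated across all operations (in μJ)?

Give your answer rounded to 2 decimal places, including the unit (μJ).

Answer: 132.65 μJ

Derivation:
Initial: C1(3μF, Q=14μC, V=4.67V), C2(1μF, Q=18μC, V=18.00V), C3(6μF, Q=20μC, V=3.33V), C4(1μF, Q=15μC, V=15.00V)
Op 1: CLOSE 1-3: Q_total=34.00, C_total=9.00, V=3.78; Q1=11.33, Q3=22.67; dissipated=1.778
Op 2: CLOSE 1-2: Q_total=29.33, C_total=4.00, V=7.33; Q1=22.00, Q2=7.33; dissipated=75.852
Op 3: CLOSE 2-3: Q_total=30.00, C_total=7.00, V=4.29; Q2=4.29, Q3=25.71; dissipated=5.418
Op 4: CLOSE 1-3: Q_total=47.71, C_total=9.00, V=5.30; Q1=15.90, Q3=31.81; dissipated=9.288
Op 5: CLOSE 4-3: Q_total=46.81, C_total=7.00, V=6.69; Q4=6.69, Q3=40.12; dissipated=40.311
Total dissipated: 132.647 μJ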